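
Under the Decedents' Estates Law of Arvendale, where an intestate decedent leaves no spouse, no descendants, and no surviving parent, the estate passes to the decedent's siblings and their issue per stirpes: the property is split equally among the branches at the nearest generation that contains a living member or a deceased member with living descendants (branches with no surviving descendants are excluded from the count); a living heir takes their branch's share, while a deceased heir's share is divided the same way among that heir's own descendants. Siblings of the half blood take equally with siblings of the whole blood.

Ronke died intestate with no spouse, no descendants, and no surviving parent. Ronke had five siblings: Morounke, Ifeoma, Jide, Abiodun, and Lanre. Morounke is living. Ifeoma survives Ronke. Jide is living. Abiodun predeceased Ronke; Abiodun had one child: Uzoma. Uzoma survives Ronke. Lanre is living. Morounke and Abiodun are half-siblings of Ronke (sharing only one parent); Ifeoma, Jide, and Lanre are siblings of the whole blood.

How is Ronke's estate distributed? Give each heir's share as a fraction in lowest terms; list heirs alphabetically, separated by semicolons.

Ifeoma 1/5; Jide 1/5; Lanre 1/5; Morounke 1/5; Uzoma 1/5

No spouse, descendants, or parent survives, so the estate passes to Ronke's siblings per stirpes.
Half-blood and whole-blood siblings take equally under the stated rule.
The estate is divided into 5 equal shares of 1/5 among Morounke, Ifeoma, Jide, Abiodun, Lanre.
Morounke is living and takes 1/5.
Ifeoma is living and takes 1/5.
Jide is living and takes 1/5.
Abiodun predeceased; the 1/5 allotted to Abiodun's branch passes to Abiodun's issue by representation.
Uzoma is the sole taker at this level and receives the full 1/5.
Lanre is living and takes 1/5.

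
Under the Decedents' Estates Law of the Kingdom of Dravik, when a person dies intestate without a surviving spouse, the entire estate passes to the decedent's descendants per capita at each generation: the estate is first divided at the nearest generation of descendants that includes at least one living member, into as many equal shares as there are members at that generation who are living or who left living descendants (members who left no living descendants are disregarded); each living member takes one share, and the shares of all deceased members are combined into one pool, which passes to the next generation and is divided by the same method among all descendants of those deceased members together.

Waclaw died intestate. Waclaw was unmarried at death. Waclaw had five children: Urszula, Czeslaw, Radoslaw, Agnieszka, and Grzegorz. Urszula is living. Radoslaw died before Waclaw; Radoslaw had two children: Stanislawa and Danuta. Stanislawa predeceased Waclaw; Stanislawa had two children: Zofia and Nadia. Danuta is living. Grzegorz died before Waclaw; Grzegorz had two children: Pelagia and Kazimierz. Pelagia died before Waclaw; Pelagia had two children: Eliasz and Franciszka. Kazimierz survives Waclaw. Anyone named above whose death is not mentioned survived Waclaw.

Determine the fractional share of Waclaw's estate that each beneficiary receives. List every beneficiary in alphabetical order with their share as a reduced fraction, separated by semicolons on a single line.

There is no surviving spouse, so the entire estate passes to Waclaw's descendants per capita at each generation.
At generation 1 (Urszula, Czeslaw, Radoslaw, Agnieszka, Grzegorz) there are 5 shares of (1)/5 = 1/5 each.
Living: Urszula, Czeslaw, and Agnieszka — each takes 1/5.
Deceased: Radoslaw and Grzegorz. Their combined 2/5 is pooled and carried to generation 2.
At generation 2 (Stanislawa, Danuta, Pelagia, Kazimierz) there are 4 shares of (2/5)/4 = 1/10 each.
Living: Danuta and Kazimierz — each takes 1/10.
Deceased: Stanislawa and Pelagia. Their combined 1/5 is pooled and carried to generation 3.
At generation 3 (Zofia, Nadia, Eliasz, Franciszka) there are 4 shares of (1/5)/4 = 1/20 each.
Living: Zofia, Nadia, Eliasz, and Franciszka — each takes 1/20.

Agnieszka 1/5; Czeslaw 1/5; Danuta 1/10; Eliasz 1/20; Franciszka 1/20; Kazimierz 1/10; Nadia 1/20; Urszula 1/5; Zofia 1/20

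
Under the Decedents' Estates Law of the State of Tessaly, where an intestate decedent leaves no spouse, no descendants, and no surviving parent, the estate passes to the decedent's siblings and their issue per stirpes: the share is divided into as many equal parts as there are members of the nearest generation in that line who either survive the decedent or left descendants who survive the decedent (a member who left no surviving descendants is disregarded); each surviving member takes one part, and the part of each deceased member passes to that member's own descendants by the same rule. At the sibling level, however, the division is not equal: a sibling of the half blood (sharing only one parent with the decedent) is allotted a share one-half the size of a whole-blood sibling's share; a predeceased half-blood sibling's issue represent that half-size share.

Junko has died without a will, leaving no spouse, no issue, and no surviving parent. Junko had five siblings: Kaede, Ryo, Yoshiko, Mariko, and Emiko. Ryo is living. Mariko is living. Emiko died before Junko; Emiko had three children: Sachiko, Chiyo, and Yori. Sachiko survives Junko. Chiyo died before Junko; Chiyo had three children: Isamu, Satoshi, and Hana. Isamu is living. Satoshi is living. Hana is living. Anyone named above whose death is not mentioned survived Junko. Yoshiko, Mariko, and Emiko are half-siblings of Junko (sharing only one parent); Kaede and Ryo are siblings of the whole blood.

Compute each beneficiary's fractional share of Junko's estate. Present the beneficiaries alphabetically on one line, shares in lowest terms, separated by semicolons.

Hana 1/63; Isamu 1/63; Kaede 2/7; Mariko 1/7; Ryo 2/7; Sachiko 1/21; Satoshi 1/63; Yori 1/21; Yoshiko 1/7

No spouse, descendants, or parent survives, so the estate passes to Junko's siblings per stirpes.
Half-blood siblings count for one-half the weight of whole-blood siblings at the initial division.
Dividing 1 in proportion to weights (total weight 7/2): Kaede (weight 1) → 2/7; Ryo (weight 1) → 2/7; Yoshiko (weight 1/2) → 1/7; Mariko (weight 1/2) → 1/7; Emiko (weight 1/2) → 1/7.
Kaede is living and takes 2/7.
Ryo is living and takes 2/7.
Yoshiko is living and takes 1/7.
Mariko is living and takes 1/7.
Emiko predeceased; the 1/7 allotted to Emiko's branch passes to Emiko's issue by representation.
The 1/7 is divided into 3 equal shares of 1/21 among Sachiko, Chiyo, Yori.
Sachiko is living and takes 1/21.
Chiyo predeceased; the 1/21 allotted to Chiyo's branch passes to Chiyo's issue by representation.
The 1/21 is divided into 3 equal shares of 1/63 among Isamu, Satoshi, Hana.
Isamu is living and takes 1/63.
Satoshi is living and takes 1/63.
Hana is living and takes 1/63.
Yori is living and takes 1/21.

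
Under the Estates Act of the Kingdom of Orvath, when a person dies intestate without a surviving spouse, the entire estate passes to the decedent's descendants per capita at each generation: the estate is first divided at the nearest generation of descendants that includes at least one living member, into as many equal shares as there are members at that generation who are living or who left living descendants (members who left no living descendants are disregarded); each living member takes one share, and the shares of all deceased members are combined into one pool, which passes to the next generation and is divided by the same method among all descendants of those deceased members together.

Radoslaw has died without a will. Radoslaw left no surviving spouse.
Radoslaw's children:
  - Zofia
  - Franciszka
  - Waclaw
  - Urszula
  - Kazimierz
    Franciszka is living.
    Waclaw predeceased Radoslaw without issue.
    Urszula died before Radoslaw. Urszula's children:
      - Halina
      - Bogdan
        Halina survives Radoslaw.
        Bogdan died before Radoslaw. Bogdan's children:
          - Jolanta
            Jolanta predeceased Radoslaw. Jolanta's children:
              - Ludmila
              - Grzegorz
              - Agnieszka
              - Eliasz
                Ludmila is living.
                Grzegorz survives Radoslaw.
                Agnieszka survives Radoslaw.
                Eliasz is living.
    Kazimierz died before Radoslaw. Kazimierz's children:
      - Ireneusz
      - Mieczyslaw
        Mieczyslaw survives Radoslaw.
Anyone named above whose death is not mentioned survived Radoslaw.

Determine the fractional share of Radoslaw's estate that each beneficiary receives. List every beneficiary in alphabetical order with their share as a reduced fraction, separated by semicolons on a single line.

There is no surviving spouse, so the entire estate passes to Radoslaw's descendants per capita at each generation.
At generation 1 (Zofia, Franciszka, Urszula, Kazimierz) there are 4 shares of (1)/4 = 1/4 each.
Living: Zofia and Franciszka — each takes 1/4.
Deceased: Urszula and Kazimierz. Their combined 1/2 is pooled and carried to generation 2.
At generation 2 (Halina, Bogdan, Ireneusz, Mieczyslaw) there are 4 shares of (1/2)/4 = 1/8 each.
Living: Halina, Ireneusz, and Mieczyslaw — each takes 1/8.
Deceased: Bogdan. That 1/8 share is carried to generation 3.
At generation 3 (Jolanta) there are 1 shares of (1/8)/1 = 1/8 each.
Deceased: Jolanta. That 1/8 share is carried to generation 4.
At generation 4 (Ludmila, Grzegorz, Agnieszka, Eliasz) there are 4 shares of (1/8)/4 = 1/32 each.
Living: Ludmila, Grzegorz, Agnieszka, and Eliasz — each takes 1/32.

Agnieszka 1/32; Eliasz 1/32; Franciszka 1/4; Grzegorz 1/32; Halina 1/8; Ireneusz 1/8; Ludmila 1/32; Mieczyslaw 1/8; Zofia 1/4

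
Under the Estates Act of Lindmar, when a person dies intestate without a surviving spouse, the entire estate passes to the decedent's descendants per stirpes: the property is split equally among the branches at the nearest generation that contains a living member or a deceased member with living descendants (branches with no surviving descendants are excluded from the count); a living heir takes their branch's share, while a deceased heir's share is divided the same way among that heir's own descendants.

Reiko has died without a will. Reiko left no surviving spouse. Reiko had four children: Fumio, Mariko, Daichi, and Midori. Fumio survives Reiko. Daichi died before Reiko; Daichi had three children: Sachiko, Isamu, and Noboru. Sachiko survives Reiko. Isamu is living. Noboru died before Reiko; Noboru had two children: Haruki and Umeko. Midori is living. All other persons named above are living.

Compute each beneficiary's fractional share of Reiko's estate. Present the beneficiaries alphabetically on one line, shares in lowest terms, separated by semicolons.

There is no surviving spouse, so the entire estate passes to Reiko's descendants per stirpes.
The estate is divided into 4 equal shares of 1/4 among Fumio, Mariko, Daichi, Midori.
Fumio is living and takes 1/4.
Mariko is living and takes 1/4.
Daichi predeceased; the 1/4 allotted to Daichi's branch passes to Daichi's issue by representation.
The 1/4 is divided into 3 equal shares of 1/12 among Sachiko, Isamu, Noboru.
Sachiko is living and takes 1/12.
Isamu is living and takes 1/12.
Noboru predeceased; the 1/12 allotted to Noboru's branch passes to Noboru's issue by representation.
The 1/12 is divided into 2 equal shares of 1/24 among Haruki, Umeko.
Haruki is living and takes 1/24.
Umeko is living and takes 1/24.
Midori is living and takes 1/4.

Fumio 1/4; Haruki 1/24; Isamu 1/12; Mariko 1/4; Midori 1/4; Sachiko 1/12; Umeko 1/24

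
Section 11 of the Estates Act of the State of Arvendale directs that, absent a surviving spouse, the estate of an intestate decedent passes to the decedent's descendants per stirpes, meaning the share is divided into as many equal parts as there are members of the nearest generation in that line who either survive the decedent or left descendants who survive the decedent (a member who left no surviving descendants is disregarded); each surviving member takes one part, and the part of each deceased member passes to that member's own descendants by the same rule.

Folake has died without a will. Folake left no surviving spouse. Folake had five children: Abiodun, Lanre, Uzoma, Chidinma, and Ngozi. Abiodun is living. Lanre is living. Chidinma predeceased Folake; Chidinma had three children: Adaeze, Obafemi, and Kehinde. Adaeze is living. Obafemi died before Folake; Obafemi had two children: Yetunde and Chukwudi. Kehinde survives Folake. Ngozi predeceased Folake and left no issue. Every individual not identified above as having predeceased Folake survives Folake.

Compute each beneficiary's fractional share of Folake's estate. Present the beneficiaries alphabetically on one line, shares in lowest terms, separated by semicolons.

There is no surviving spouse, so the entire estate passes to Folake's descendants per stirpes.
Ngozi left no surviving issue, so that branch lapses and is disregarded.
The estate is divided into 4 equal shares of 1/4 among Abiodun, Lanre, Uzoma, Chidinma.
Abiodun is living and takes 1/4.
Lanre is living and takes 1/4.
Uzoma is living and takes 1/4.
Chidinma predeceased; the 1/4 allotted to Chidinma's branch passes to Chidinma's issue by representation.
The 1/4 is divided into 3 equal shares of 1/12 among Adaeze, Obafemi, Kehinde.
Adaeze is living and takes 1/12.
Obafemi predeceased; the 1/12 allotted to Obafemi's branch passes to Obafemi's issue by representation.
The 1/12 is divided into 2 equal shares of 1/24 among Yetunde, Chukwudi.
Yetunde is living and takes 1/24.
Chukwudi is living and takes 1/24.
Kehinde is living and takes 1/12.

Abiodun 1/4; Adaeze 1/12; Chukwudi 1/24; Kehinde 1/12; Lanre 1/4; Uzoma 1/4; Yetunde 1/24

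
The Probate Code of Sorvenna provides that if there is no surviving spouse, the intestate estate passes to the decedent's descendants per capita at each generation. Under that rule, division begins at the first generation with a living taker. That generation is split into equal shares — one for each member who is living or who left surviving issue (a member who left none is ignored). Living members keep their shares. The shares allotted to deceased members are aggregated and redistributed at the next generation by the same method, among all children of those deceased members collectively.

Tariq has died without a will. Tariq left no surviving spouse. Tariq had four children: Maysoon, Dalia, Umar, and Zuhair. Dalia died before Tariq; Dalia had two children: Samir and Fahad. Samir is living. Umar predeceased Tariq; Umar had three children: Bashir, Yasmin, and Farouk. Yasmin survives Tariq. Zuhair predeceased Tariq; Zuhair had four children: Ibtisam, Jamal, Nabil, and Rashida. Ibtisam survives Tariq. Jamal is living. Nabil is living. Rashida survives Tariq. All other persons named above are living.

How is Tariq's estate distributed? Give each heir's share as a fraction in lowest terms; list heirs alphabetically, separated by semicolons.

Bashir 1/12; Fahad 1/12; Farouk 1/12; Ibtisam 1/12; Jamal 1/12; Maysoon 1/4; Nabil 1/12; Rashida 1/12; Samir 1/12; Yasmin 1/12

There is no surviving spouse, so the entire estate passes to Tariq's descendants per capita at each generation.
At generation 1 (Maysoon, Dalia, Umar, Zuhair) there are 4 shares of (1)/4 = 1/4 each.
Living: Maysoon — each takes 1/4.
Deceased: Dalia, Umar, and Zuhair. Their combined 3/4 is pooled and carried to generation 2.
At generation 2 (Samir, Fahad, Bashir, Yasmin, Farouk, Ibtisam, Jamal, Nabil, Rashida) there are 9 shares of (3/4)/9 = 1/12 each.
Living: Samir, Fahad, Bashir, Yasmin, Farouk, Ibtisam, Jamal, Nabil, and Rashida — each takes 1/12.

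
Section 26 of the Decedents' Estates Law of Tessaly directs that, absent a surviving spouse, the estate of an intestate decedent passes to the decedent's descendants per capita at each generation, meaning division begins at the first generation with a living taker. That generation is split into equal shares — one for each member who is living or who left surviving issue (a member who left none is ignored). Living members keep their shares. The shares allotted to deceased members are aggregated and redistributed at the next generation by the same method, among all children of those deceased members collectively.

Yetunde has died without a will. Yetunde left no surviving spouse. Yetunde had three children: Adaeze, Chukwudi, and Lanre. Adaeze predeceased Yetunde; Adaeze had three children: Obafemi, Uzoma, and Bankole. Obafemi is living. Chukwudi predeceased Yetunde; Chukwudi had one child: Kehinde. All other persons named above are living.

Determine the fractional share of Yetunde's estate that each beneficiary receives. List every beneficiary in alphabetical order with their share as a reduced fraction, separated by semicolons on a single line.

Bankole 1/6; Kehinde 1/6; Lanre 1/3; Obafemi 1/6; Uzoma 1/6

There is no surviving spouse, so the entire estate passes to Yetunde's descendants per capita at each generation.
At generation 1 (Adaeze, Chukwudi, Lanre) there are 3 shares of (1)/3 = 1/3 each.
Living: Lanre — each takes 1/3.
Deceased: Adaeze and Chukwudi. Their combined 2/3 is pooled and carried to generation 2.
At generation 2 (Obafemi, Uzoma, Bankole, Kehinde) there are 4 shares of (2/3)/4 = 1/6 each.
Living: Obafemi, Uzoma, Bankole, and Kehinde — each takes 1/6.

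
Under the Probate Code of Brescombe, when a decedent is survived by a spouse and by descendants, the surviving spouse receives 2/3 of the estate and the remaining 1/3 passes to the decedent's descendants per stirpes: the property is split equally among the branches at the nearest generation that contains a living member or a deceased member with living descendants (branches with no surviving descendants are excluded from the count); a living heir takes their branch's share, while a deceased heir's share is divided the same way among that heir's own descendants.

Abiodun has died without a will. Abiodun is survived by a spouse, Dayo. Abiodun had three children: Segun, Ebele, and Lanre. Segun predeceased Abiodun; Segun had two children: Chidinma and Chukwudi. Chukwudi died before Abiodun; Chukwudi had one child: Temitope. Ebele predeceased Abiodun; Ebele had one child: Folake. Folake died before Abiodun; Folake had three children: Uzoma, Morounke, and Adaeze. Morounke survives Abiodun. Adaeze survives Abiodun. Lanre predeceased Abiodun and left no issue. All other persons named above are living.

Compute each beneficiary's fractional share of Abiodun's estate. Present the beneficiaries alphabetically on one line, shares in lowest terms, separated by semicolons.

Dayo, as surviving spouse, takes 2/3.
The remaining 1/3 passes to Abiodun's descendants per stirpes.
Lanre left no surviving issue, so that branch lapses and is disregarded.
The 1/3 is divided into 2 equal shares of 1/6 among Segun, Ebele.
Segun predeceased; the 1/6 allotted to Segun's branch passes to Segun's issue by representation.
The 1/6 is divided into 2 equal shares of 1/12 among Chidinma, Chukwudi.
Chidinma is living and takes 1/12.
Chukwudi predeceased; the 1/12 allotted to Chukwudi's branch passes to Chukwudi's issue by representation.
Temitope is the sole taker at this level and receives the full 1/12.
Ebele predeceased; the 1/6 allotted to Ebele's branch passes to Ebele's issue by representation.
Folake's line is the sole branch at this level, so the full 1/6 passes to Folake's issue by representation.
The 1/6 is divided into 3 equal shares of 1/18 among Uzoma, Morounke, Adaeze.
Uzoma is living and takes 1/18.
Morounke is living and takes 1/18.
Adaeze is living and takes 1/18.

Adaeze 1/18; Chidinma 1/12; Dayo 2/3; Morounke 1/18; Temitope 1/12; Uzoma 1/18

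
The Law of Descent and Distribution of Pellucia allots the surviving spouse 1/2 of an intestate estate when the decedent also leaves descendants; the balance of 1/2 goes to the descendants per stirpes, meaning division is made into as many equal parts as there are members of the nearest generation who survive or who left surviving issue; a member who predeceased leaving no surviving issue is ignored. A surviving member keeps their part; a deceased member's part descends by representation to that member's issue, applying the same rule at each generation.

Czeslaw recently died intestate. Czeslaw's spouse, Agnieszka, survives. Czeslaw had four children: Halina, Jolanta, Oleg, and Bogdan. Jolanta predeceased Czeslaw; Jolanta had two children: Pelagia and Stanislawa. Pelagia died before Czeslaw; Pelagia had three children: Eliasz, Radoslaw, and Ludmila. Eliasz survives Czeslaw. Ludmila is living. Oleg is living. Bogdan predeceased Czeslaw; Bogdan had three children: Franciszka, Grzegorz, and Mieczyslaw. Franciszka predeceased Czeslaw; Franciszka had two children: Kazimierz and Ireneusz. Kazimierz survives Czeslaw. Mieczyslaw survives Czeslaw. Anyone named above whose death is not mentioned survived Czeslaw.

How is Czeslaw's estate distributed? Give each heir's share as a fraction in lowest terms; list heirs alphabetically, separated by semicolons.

Agnieszka, as surviving spouse, takes 1/2.
The remaining 1/2 passes to Czeslaw's descendants per stirpes.
The 1/2 is divided into 4 equal shares of 1/8 among Halina, Jolanta, Oleg, Bogdan.
Halina is living and takes 1/8.
Jolanta predeceased; the 1/8 allotted to Jolanta's branch passes to Jolanta's issue by representation.
The 1/8 is divided into 2 equal shares of 1/16 among Pelagia, Stanislawa.
Pelagia predeceased; the 1/16 allotted to Pelagia's branch passes to Pelagia's issue by representation.
The 1/16 is divided into 3 equal shares of 1/48 among Eliasz, Radoslaw, Ludmila.
Eliasz is living and takes 1/48.
Radoslaw is living and takes 1/48.
Ludmila is living and takes 1/48.
Stanislawa is living and takes 1/16.
Oleg is living and takes 1/8.
Bogdan predeceased; the 1/8 allotted to Bogdan's branch passes to Bogdan's issue by representation.
The 1/8 is divided into 3 equal shares of 1/24 among Franciszka, Grzegorz, Mieczyslaw.
Franciszka predeceased; the 1/24 allotted to Franciszka's branch passes to Franciszka's issue by representation.
The 1/24 is divided into 2 equal shares of 1/48 among Kazimierz, Ireneusz.
Kazimierz is living and takes 1/48.
Ireneusz is living and takes 1/48.
Grzegorz is living and takes 1/24.
Mieczyslaw is living and takes 1/24.

Agnieszka 1/2; Eliasz 1/48; Grzegorz 1/24; Halina 1/8; Ireneusz 1/48; Kazimierz 1/48; Ludmila 1/48; Mieczyslaw 1/24; Oleg 1/8; Radoslaw 1/48; Stanislawa 1/16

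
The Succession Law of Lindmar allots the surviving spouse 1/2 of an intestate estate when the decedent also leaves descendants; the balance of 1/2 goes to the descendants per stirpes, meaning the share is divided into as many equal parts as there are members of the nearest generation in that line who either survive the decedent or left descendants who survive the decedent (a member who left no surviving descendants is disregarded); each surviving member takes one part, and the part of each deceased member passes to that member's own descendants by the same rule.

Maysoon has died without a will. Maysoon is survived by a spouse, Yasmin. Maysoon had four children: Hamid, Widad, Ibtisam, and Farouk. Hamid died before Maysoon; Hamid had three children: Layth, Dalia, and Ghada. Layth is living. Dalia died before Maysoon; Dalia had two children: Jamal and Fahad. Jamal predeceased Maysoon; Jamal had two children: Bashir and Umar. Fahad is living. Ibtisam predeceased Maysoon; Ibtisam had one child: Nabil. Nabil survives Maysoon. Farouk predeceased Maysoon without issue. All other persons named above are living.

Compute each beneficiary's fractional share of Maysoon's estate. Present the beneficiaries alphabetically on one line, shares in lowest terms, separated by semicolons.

Bashir 1/72; Fahad 1/36; Ghada 1/18; Layth 1/18; Nabil 1/6; Umar 1/72; Widad 1/6; Yasmin 1/2

Yasmin, as surviving spouse, takes 1/2.
The remaining 1/2 passes to Maysoon's descendants per stirpes.
Farouk left no surviving issue, so that branch lapses and is disregarded.
The 1/2 is divided into 3 equal shares of 1/6 among Hamid, Widad, Ibtisam.
Hamid predeceased; the 1/6 allotted to Hamid's branch passes to Hamid's issue by representation.
The 1/6 is divided into 3 equal shares of 1/18 among Layth, Dalia, Ghada.
Layth is living and takes 1/18.
Dalia predeceased; the 1/18 allotted to Dalia's branch passes to Dalia's issue by representation.
The 1/18 is divided into 2 equal shares of 1/36 among Jamal, Fahad.
Jamal predeceased; the 1/36 allotted to Jamal's branch passes to Jamal's issue by representation.
The 1/36 is divided into 2 equal shares of 1/72 among Bashir, Umar.
Bashir is living and takes 1/72.
Umar is living and takes 1/72.
Fahad is living and takes 1/36.
Ghada is living and takes 1/18.
Widad is living and takes 1/6.
Ibtisam predeceased; the 1/6 allotted to Ibtisam's branch passes to Ibtisam's issue by representation.
Nabil is the sole taker at this level and receives the full 1/6.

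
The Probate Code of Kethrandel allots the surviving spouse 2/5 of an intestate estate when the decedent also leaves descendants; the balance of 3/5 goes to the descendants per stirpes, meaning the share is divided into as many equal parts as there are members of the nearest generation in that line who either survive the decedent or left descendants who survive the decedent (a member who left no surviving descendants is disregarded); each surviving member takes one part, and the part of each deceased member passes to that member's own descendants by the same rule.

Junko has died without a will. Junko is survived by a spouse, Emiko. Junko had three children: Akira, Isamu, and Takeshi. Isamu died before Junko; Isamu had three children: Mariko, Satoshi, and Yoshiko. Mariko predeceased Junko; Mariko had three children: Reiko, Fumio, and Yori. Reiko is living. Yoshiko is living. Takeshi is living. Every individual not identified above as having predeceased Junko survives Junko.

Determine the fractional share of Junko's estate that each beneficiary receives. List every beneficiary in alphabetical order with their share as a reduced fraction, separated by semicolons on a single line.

Akira 1/5; Emiko 2/5; Fumio 1/45; Reiko 1/45; Satoshi 1/15; Takeshi 1/5; Yori 1/45; Yoshiko 1/15

Emiko, as surviving spouse, takes 2/5.
The remaining 3/5 passes to Junko's descendants per stirpes.
The 3/5 is divided into 3 equal shares of 1/5 among Akira, Isamu, Takeshi.
Akira is living and takes 1/5.
Isamu predeceased; the 1/5 allotted to Isamu's branch passes to Isamu's issue by representation.
The 1/5 is divided into 3 equal shares of 1/15 among Mariko, Satoshi, Yoshiko.
Mariko predeceased; the 1/15 allotted to Mariko's branch passes to Mariko's issue by representation.
The 1/15 is divided into 3 equal shares of 1/45 among Reiko, Fumio, Yori.
Reiko is living and takes 1/45.
Fumio is living and takes 1/45.
Yori is living and takes 1/45.
Satoshi is living and takes 1/15.
Yoshiko is living and takes 1/15.
Takeshi is living and takes 1/5.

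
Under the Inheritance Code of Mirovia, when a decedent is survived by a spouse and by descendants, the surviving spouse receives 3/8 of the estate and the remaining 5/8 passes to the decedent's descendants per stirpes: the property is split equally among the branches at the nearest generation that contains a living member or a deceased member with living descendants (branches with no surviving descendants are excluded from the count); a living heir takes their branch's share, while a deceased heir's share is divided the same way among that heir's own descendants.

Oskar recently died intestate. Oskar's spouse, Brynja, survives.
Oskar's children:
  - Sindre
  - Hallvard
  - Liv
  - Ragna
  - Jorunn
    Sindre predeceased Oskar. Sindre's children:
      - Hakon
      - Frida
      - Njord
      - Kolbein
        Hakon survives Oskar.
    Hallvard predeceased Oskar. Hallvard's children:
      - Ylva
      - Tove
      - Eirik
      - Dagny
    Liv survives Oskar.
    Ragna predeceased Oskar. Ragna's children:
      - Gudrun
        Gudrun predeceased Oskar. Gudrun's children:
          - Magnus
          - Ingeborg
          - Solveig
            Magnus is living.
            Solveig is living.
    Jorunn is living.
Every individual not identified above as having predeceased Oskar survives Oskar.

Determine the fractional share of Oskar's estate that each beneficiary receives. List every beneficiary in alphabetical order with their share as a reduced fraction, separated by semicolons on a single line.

Brynja, as surviving spouse, takes 3/8.
The remaining 5/8 passes to Oskar's descendants per stirpes.
The 5/8 is divided into 5 equal shares of 1/8 among Sindre, Hallvard, Liv, Ragna, Jorunn.
Sindre predeceased; the 1/8 allotted to Sindre's branch passes to Sindre's issue by representation.
The 1/8 is divided into 4 equal shares of 1/32 among Hakon, Frida, Njord, Kolbein.
Hakon is living and takes 1/32.
Frida is living and takes 1/32.
Njord is living and takes 1/32.
Kolbein is living and takes 1/32.
Hallvard predeceased; the 1/8 allotted to Hallvard's branch passes to Hallvard's issue by representation.
The 1/8 is divided into 4 equal shares of 1/32 among Ylva, Tove, Eirik, Dagny.
Ylva is living and takes 1/32.
Tove is living and takes 1/32.
Eirik is living and takes 1/32.
Dagny is living and takes 1/32.
Liv is living and takes 1/8.
Ragna predeceased; the 1/8 allotted to Ragna's branch passes to Ragna's issue by representation.
Gudrun's line is the sole branch at this level, so the full 1/8 passes to Gudrun's issue by representation.
The 1/8 is divided into 3 equal shares of 1/24 among Magnus, Ingeborg, Solveig.
Magnus is living and takes 1/24.
Ingeborg is living and takes 1/24.
Solveig is living and takes 1/24.
Jorunn is living and takes 1/8.

Brynja 3/8; Dagny 1/32; Eirik 1/32; Frida 1/32; Hakon 1/32; Ingeborg 1/24; Jorunn 1/8; Kolbein 1/32; Liv 1/8; Magnus 1/24; Njord 1/32; Solveig 1/24; Tove 1/32; Ylva 1/32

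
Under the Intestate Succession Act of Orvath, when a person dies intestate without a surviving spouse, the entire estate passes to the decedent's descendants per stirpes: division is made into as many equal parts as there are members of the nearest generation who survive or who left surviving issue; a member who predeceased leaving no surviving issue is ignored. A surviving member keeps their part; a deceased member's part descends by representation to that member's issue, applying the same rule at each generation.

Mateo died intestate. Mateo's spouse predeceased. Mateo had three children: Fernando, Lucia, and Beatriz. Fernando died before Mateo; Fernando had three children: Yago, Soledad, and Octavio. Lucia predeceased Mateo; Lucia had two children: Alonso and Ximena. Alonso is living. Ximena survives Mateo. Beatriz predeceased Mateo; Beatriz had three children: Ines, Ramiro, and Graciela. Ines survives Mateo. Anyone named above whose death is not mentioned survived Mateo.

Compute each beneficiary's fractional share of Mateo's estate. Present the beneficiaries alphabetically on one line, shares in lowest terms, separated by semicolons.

There is no surviving spouse, so the entire estate passes to Mateo's descendants per stirpes.
The estate is divided into 3 equal shares of 1/3 among Fernando, Lucia, Beatriz.
Fernando predeceased; the 1/3 allotted to Fernando's branch passes to Fernando's issue by representation.
The 1/3 is divided into 3 equal shares of 1/9 among Yago, Soledad, Octavio.
Yago is living and takes 1/9.
Soledad is living and takes 1/9.
Octavio is living and takes 1/9.
Lucia predeceased; the 1/3 allotted to Lucia's branch passes to Lucia's issue by representation.
The 1/3 is divided into 2 equal shares of 1/6 among Alonso, Ximena.
Alonso is living and takes 1/6.
Ximena is living and takes 1/6.
Beatriz predeceased; the 1/3 allotted to Beatriz's branch passes to Beatriz's issue by representation.
The 1/3 is divided into 3 equal shares of 1/9 among Ines, Ramiro, Graciela.
Ines is living and takes 1/9.
Ramiro is living and takes 1/9.
Graciela is living and takes 1/9.

Alonso 1/6; Graciela 1/9; Ines 1/9; Octavio 1/9; Ramiro 1/9; Soledad 1/9; Ximena 1/6; Yago 1/9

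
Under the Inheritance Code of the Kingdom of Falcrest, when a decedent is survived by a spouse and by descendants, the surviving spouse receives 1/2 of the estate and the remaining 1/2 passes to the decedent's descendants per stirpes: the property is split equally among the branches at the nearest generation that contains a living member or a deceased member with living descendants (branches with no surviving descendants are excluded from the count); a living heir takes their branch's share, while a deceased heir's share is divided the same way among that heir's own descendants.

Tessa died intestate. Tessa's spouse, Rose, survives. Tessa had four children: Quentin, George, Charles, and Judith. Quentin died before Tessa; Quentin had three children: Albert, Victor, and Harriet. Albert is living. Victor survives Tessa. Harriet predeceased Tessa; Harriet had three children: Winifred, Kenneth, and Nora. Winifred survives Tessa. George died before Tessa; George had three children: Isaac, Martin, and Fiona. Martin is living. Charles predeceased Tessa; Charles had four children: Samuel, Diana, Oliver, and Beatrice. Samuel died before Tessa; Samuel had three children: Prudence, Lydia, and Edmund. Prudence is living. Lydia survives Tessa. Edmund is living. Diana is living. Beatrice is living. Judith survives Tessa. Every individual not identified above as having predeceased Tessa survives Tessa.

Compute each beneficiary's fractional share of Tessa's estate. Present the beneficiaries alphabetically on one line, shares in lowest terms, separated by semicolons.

Rose, as surviving spouse, takes 1/2.
The remaining 1/2 passes to Tessa's descendants per stirpes.
The 1/2 is divided into 4 equal shares of 1/8 among Quentin, George, Charles, Judith.
Quentin predeceased; the 1/8 allotted to Quentin's branch passes to Quentin's issue by representation.
The 1/8 is divided into 3 equal shares of 1/24 among Albert, Victor, Harriet.
Albert is living and takes 1/24.
Victor is living and takes 1/24.
Harriet predeceased; the 1/24 allotted to Harriet's branch passes to Harriet's issue by representation.
The 1/24 is divided into 3 equal shares of 1/72 among Winifred, Kenneth, Nora.
Winifred is living and takes 1/72.
Kenneth is living and takes 1/72.
Nora is living and takes 1/72.
George predeceased; the 1/8 allotted to George's branch passes to George's issue by representation.
The 1/8 is divided into 3 equal shares of 1/24 among Isaac, Martin, Fiona.
Isaac is living and takes 1/24.
Martin is living and takes 1/24.
Fiona is living and takes 1/24.
Charles predeceased; the 1/8 allotted to Charles's branch passes to Charles's issue by representation.
The 1/8 is divided into 4 equal shares of 1/32 among Samuel, Diana, Oliver, Beatrice.
Samuel predeceased; the 1/32 allotted to Samuel's branch passes to Samuel's issue by representation.
The 1/32 is divided into 3 equal shares of 1/96 among Prudence, Lydia, Edmund.
Prudence is living and takes 1/96.
Lydia is living and takes 1/96.
Edmund is living and takes 1/96.
Diana is living and takes 1/32.
Oliver is living and takes 1/32.
Beatrice is living and takes 1/32.
Judith is living and takes 1/8.

Albert 1/24; Beatrice 1/32; Diana 1/32; Edmund 1/96; Fiona 1/24; Isaac 1/24; Judith 1/8; Kenneth 1/72; Lydia 1/96; Martin 1/24; Nora 1/72; Oliver 1/32; Prudence 1/96; Rose 1/2; Victor 1/24; Winifred 1/72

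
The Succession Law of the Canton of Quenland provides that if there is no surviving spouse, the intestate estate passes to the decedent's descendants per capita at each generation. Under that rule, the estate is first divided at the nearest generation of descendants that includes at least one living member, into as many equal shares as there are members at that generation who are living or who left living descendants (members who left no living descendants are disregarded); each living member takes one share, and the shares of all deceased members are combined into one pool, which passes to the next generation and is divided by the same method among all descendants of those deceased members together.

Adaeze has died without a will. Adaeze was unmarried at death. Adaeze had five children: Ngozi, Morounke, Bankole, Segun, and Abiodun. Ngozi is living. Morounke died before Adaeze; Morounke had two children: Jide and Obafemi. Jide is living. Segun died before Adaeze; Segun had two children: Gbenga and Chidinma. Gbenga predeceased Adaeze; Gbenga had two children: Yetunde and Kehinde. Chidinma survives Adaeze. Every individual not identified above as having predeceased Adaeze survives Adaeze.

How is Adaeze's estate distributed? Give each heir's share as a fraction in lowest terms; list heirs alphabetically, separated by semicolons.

Abiodun 1/5; Bankole 1/5; Chidinma 1/10; Jide 1/10; Kehinde 1/20; Ngozi 1/5; Obafemi 1/10; Yetunde 1/20

There is no surviving spouse, so the entire estate passes to Adaeze's descendants per capita at each generation.
At generation 1 (Ngozi, Morounke, Bankole, Segun, Abiodun) there are 5 shares of (1)/5 = 1/5 each.
Living: Ngozi, Bankole, and Abiodun — each takes 1/5.
Deceased: Morounke and Segun. Their combined 2/5 is pooled and carried to generation 2.
At generation 2 (Jide, Obafemi, Gbenga, Chidinma) there are 4 shares of (2/5)/4 = 1/10 each.
Living: Jide, Obafemi, and Chidinma — each takes 1/10.
Deceased: Gbenga. That 1/10 share is carried to generation 3.
At generation 3 (Yetunde, Kehinde) there are 2 shares of (1/10)/2 = 1/20 each.
Living: Yetunde and Kehinde — each takes 1/20.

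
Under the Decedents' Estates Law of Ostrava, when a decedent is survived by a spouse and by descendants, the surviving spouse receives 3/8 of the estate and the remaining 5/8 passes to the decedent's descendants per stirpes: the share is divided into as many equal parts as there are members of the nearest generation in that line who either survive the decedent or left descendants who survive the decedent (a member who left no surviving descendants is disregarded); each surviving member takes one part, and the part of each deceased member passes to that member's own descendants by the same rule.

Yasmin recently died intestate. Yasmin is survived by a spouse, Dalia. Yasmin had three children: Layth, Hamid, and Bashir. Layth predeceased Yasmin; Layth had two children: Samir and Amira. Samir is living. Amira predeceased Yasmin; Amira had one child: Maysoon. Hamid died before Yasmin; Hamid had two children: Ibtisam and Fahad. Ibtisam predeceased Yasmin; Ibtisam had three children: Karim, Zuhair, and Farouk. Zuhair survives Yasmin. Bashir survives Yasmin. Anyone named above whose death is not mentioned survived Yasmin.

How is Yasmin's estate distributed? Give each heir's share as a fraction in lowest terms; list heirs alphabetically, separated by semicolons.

Bashir 5/24; Dalia 3/8; Fahad 5/48; Farouk 5/144; Karim 5/144; Maysoon 5/48; Samir 5/48; Zuhair 5/144

Dalia, as surviving spouse, takes 3/8.
The remaining 5/8 passes to Yasmin's descendants per stirpes.
The 5/8 is divided into 3 equal shares of 5/24 among Layth, Hamid, Bashir.
Layth predeceased; the 5/24 allotted to Layth's branch passes to Layth's issue by representation.
The 5/24 is divided into 2 equal shares of 5/48 among Samir, Amira.
Samir is living and takes 5/48.
Amira predeceased; the 5/48 allotted to Amira's branch passes to Amira's issue by representation.
Maysoon is the sole taker at this level and receives the full 5/48.
Hamid predeceased; the 5/24 allotted to Hamid's branch passes to Hamid's issue by representation.
The 5/24 is divided into 2 equal shares of 5/48 among Ibtisam, Fahad.
Ibtisam predeceased; the 5/48 allotted to Ibtisam's branch passes to Ibtisam's issue by representation.
The 5/48 is divided into 3 equal shares of 5/144 among Karim, Zuhair, Farouk.
Karim is living and takes 5/144.
Zuhair is living and takes 5/144.
Farouk is living and takes 5/144.
Fahad is living and takes 5/48.
Bashir is living and takes 5/24.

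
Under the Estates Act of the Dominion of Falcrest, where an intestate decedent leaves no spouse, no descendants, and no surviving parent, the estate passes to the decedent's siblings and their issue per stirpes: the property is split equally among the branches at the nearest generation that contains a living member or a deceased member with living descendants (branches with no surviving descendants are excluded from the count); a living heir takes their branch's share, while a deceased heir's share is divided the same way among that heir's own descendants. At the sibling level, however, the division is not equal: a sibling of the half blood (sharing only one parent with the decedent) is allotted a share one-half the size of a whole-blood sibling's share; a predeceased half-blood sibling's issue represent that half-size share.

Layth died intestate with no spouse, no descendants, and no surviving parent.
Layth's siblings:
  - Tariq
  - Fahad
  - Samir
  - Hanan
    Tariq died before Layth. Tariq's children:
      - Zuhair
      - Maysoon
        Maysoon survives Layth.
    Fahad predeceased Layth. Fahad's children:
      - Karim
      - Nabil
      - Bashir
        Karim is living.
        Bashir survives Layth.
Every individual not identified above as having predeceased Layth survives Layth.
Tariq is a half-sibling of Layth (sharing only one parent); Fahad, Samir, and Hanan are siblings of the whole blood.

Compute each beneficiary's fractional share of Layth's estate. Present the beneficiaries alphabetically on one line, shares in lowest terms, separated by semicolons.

Bashir 2/21; Hanan 2/7; Karim 2/21; Maysoon 1/14; Nabil 2/21; Samir 2/7; Zuhair 1/14

No spouse, descendants, or parent survives, so the estate passes to Layth's siblings per stirpes.
Half-blood siblings count for one-half the weight of whole-blood siblings at the initial division.
Dividing 1 in proportion to weights (total weight 7/2): Tariq (weight 1/2) → 1/7; Fahad (weight 1) → 2/7; Samir (weight 1) → 2/7; Hanan (weight 1) → 2/7.
Tariq predeceased; the 1/7 allotted to Tariq's branch passes to Tariq's issue by representation.
The 1/7 is divided into 2 equal shares of 1/14 among Zuhair, Maysoon.
Zuhair is living and takes 1/14.
Maysoon is living and takes 1/14.
Fahad predeceased; the 2/7 allotted to Fahad's branch passes to Fahad's issue by representation.
The 2/7 is divided into 3 equal shares of 2/21 among Karim, Nabil, Bashir.
Karim is living and takes 2/21.
Nabil is living and takes 2/21.
Bashir is living and takes 2/21.
Samir is living and takes 2/7.
Hanan is living and takes 2/7.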